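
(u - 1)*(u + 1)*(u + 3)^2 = u^4 + 6*u^3 + 8*u^2 - 6*u - 9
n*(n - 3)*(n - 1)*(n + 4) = n^4 - 13*n^2 + 12*n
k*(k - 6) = k^2 - 6*k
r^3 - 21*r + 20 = (r - 4)*(r - 1)*(r + 5)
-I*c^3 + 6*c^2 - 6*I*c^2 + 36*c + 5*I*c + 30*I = (c + 6)*(c + 5*I)*(-I*c + 1)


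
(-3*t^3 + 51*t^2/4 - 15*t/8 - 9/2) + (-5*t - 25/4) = -3*t^3 + 51*t^2/4 - 55*t/8 - 43/4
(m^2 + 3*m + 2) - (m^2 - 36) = 3*m + 38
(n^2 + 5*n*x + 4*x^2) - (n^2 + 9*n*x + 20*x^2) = -4*n*x - 16*x^2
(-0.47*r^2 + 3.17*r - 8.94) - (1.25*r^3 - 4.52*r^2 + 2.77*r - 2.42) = -1.25*r^3 + 4.05*r^2 + 0.4*r - 6.52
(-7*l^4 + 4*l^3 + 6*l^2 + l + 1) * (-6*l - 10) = 42*l^5 + 46*l^4 - 76*l^3 - 66*l^2 - 16*l - 10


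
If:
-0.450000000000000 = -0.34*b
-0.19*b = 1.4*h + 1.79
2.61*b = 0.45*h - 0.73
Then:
No Solution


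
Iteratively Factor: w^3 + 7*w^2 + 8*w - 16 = (w + 4)*(w^2 + 3*w - 4) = (w + 4)^2*(w - 1)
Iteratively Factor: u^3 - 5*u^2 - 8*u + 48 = (u - 4)*(u^2 - u - 12) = (u - 4)*(u + 3)*(u - 4)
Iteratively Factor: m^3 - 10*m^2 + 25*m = (m - 5)*(m^2 - 5*m) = m*(m - 5)*(m - 5)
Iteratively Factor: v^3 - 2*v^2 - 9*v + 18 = (v - 2)*(v^2 - 9) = (v - 3)*(v - 2)*(v + 3)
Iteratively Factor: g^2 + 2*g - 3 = (g + 3)*(g - 1)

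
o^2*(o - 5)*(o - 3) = o^4 - 8*o^3 + 15*o^2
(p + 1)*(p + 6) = p^2 + 7*p + 6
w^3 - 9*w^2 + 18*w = w*(w - 6)*(w - 3)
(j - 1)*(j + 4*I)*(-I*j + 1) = -I*j^3 + 5*j^2 + I*j^2 - 5*j + 4*I*j - 4*I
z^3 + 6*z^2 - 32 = (z - 2)*(z + 4)^2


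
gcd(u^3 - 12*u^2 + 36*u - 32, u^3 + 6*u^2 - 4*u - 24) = u - 2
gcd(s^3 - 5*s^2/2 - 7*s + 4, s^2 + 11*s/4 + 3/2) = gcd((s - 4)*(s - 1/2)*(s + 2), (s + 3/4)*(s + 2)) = s + 2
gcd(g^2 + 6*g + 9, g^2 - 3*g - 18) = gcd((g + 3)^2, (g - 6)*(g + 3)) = g + 3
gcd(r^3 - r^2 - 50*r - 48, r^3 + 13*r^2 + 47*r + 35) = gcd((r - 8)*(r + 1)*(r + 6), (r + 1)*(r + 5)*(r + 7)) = r + 1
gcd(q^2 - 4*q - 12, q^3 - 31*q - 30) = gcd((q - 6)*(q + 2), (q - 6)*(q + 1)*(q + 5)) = q - 6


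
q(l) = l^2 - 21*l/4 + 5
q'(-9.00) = -23.25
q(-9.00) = 133.25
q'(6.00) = 6.75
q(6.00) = 9.50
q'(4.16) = 3.07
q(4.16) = 0.47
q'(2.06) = -1.13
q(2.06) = -1.57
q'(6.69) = 8.13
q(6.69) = 14.63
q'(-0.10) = -5.45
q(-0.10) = 5.54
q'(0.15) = -4.95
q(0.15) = 4.24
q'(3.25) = 1.25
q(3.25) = -1.50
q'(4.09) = 2.93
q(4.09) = 0.26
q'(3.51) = 1.77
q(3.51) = -1.11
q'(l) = 2*l - 21/4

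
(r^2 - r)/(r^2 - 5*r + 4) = r/(r - 4)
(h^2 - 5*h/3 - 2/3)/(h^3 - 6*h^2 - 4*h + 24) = (h + 1/3)/(h^2 - 4*h - 12)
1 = 1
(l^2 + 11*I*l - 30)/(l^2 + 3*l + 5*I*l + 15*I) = (l + 6*I)/(l + 3)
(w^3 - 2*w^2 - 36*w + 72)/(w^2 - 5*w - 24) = (-w^3 + 2*w^2 + 36*w - 72)/(-w^2 + 5*w + 24)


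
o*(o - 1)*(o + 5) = o^3 + 4*o^2 - 5*o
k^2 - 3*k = k*(k - 3)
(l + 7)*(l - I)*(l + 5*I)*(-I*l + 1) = -I*l^4 + 5*l^3 - 7*I*l^3 + 35*l^2 - I*l^2 + 5*l - 7*I*l + 35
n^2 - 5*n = n*(n - 5)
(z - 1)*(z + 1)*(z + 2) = z^3 + 2*z^2 - z - 2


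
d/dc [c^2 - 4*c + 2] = 2*c - 4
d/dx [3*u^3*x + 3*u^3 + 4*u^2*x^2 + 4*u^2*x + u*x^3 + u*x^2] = u*(3*u^2 + 8*u*x + 4*u + 3*x^2 + 2*x)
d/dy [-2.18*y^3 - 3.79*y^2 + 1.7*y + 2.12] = -6.54*y^2 - 7.58*y + 1.7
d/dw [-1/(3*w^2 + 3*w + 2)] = 3*(2*w + 1)/(3*w^2 + 3*w + 2)^2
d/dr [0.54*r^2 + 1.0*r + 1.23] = 1.08*r + 1.0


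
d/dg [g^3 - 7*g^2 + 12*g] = 3*g^2 - 14*g + 12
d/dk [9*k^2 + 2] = 18*k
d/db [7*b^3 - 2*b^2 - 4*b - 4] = 21*b^2 - 4*b - 4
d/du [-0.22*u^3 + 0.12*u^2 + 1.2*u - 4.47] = -0.66*u^2 + 0.24*u + 1.2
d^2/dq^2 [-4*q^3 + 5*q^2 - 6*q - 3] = 10 - 24*q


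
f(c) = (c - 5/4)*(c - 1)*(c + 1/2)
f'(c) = (c - 5/4)*(c - 1) + (c - 5/4)*(c + 1/2) + (c - 1)*(c + 1/2) = 3*c^2 - 7*c/2 + 1/8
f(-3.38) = -58.40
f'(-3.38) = 46.23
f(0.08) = 0.62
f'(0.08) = -0.14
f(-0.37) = 0.29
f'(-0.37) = 1.83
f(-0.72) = -0.75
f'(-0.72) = 4.20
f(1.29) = 0.02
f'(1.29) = 0.60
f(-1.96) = -13.87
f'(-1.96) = 18.51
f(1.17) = -0.02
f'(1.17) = 0.14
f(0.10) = 0.62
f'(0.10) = -0.20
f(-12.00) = -1980.88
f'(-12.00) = 474.12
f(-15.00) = -3770.00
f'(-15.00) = 727.62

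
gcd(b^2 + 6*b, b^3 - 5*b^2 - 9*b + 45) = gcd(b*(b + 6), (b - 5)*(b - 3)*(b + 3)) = 1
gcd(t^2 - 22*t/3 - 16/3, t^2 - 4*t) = 1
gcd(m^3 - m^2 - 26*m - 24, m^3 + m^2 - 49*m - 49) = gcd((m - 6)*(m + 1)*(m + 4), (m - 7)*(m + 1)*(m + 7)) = m + 1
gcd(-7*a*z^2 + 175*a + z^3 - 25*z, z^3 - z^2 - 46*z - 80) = z + 5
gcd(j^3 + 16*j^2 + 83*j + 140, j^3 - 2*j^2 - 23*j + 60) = j + 5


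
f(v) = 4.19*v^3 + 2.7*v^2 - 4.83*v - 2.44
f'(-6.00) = 415.29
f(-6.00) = -781.30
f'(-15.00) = 2742.42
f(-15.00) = -13463.74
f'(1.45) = 29.43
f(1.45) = 9.01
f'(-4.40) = 214.77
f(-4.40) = -285.84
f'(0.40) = -0.66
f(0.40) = -3.67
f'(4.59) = 284.78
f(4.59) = 437.46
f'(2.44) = 83.18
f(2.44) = 62.72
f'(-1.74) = 23.83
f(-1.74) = -7.93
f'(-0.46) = -4.65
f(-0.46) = -0.05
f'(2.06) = 59.64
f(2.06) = 35.70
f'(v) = 12.57*v^2 + 5.4*v - 4.83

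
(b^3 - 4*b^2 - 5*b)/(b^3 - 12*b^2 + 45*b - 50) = b*(b + 1)/(b^2 - 7*b + 10)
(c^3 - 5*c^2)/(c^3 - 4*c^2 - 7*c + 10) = c^2/(c^2 + c - 2)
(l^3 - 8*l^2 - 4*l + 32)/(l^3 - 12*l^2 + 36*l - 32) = (l + 2)/(l - 2)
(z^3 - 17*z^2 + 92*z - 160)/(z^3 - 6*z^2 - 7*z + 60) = (z - 8)/(z + 3)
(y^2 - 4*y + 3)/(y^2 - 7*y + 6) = (y - 3)/(y - 6)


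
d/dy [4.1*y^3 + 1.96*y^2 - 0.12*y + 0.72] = 12.3*y^2 + 3.92*y - 0.12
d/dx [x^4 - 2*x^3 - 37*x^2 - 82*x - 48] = 4*x^3 - 6*x^2 - 74*x - 82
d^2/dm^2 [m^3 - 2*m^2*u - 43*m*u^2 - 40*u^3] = 6*m - 4*u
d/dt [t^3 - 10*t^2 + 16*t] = 3*t^2 - 20*t + 16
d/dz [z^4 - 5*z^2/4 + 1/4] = z*(8*z^2 - 5)/2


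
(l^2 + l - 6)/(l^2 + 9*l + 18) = (l - 2)/(l + 6)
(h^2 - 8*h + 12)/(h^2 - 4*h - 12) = (h - 2)/(h + 2)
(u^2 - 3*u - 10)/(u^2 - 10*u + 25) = (u + 2)/(u - 5)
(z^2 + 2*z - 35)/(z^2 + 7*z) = (z - 5)/z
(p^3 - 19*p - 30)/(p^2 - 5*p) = p + 5 + 6/p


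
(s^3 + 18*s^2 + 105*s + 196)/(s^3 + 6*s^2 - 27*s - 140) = (s + 7)/(s - 5)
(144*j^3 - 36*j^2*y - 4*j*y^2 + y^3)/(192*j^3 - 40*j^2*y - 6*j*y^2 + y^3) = (-6*j + y)/(-8*j + y)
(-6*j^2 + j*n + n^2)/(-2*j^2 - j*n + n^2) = (3*j + n)/(j + n)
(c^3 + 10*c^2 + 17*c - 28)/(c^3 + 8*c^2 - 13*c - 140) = (c^2 + 3*c - 4)/(c^2 + c - 20)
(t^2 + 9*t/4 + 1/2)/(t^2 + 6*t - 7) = (4*t^2 + 9*t + 2)/(4*(t^2 + 6*t - 7))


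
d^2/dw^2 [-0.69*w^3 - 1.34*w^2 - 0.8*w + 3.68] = -4.14*w - 2.68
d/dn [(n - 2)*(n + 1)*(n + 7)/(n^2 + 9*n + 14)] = n*(n + 4)/(n^2 + 4*n + 4)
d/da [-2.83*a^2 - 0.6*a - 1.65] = -5.66*a - 0.6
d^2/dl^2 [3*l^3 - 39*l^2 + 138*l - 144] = 18*l - 78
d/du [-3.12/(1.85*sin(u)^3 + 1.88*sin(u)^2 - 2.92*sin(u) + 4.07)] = (17.316*sin(u)^2 + 11.7312*sin(u) - 9.1104)*cos(u)/(1.85*sin(u)^3 + 1.88*sin(u)^2 - 2.92*sin(u) + 4.07)^2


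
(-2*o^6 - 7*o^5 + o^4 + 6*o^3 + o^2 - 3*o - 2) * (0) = 0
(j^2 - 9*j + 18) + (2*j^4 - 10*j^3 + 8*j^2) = 2*j^4 - 10*j^3 + 9*j^2 - 9*j + 18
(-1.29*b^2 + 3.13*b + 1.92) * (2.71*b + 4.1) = -3.4959*b^3 + 3.1933*b^2 + 18.0362*b + 7.872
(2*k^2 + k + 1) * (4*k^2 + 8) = 8*k^4 + 4*k^3 + 20*k^2 + 8*k + 8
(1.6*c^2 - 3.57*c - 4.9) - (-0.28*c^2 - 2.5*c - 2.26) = 1.88*c^2 - 1.07*c - 2.64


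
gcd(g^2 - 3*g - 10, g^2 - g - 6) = g + 2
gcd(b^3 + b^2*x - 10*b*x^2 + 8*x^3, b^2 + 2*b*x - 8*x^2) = -b^2 - 2*b*x + 8*x^2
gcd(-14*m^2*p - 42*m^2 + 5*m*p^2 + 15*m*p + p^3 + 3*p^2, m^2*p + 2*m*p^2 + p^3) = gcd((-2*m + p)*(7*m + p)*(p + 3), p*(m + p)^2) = 1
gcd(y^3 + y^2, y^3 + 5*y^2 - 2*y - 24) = 1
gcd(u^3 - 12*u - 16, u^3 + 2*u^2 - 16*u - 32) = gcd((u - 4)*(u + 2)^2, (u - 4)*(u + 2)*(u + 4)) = u^2 - 2*u - 8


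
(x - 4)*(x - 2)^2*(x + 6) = x^4 - 2*x^3 - 28*x^2 + 104*x - 96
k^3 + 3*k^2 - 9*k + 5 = (k - 1)^2*(k + 5)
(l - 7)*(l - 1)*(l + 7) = l^3 - l^2 - 49*l + 49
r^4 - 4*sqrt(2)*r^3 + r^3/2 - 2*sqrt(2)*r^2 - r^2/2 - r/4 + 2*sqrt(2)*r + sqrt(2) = (r + 1/2)*(r - 4*sqrt(2))*(r - sqrt(2)/2)*(r + sqrt(2)/2)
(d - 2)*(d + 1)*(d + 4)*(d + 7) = d^4 + 10*d^3 + 15*d^2 - 50*d - 56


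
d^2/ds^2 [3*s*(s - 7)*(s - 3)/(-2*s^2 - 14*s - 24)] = 12*(-32*s^3 - 153*s^2 + 81*s + 801)/(s^6 + 21*s^5 + 183*s^4 + 847*s^3 + 2196*s^2 + 3024*s + 1728)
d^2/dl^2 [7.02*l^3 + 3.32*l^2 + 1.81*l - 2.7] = 42.12*l + 6.64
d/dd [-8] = 0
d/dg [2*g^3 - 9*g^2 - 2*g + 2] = 6*g^2 - 18*g - 2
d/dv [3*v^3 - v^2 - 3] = v*(9*v - 2)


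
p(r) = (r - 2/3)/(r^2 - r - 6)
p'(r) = (1 - 2*r)*(r - 2/3)/(r^2 - r - 6)^2 + 1/(r^2 - r - 6) = (r^2 - r - (2*r - 1)*(3*r - 2)/3 - 6)/(-r^2 + r + 6)^2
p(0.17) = 0.08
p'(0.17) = -0.17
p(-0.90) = 0.37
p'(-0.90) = -0.47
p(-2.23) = -2.41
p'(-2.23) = -10.10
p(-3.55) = -0.42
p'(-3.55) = -0.23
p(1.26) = -0.10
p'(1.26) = -0.20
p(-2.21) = -2.63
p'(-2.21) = -12.11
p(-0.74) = 0.30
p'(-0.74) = -0.37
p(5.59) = 0.25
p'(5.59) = -0.08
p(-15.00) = -0.07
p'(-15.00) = 0.00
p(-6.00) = -0.19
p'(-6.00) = -0.04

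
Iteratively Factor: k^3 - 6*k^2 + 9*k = (k)*(k^2 - 6*k + 9) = k*(k - 3)*(k - 3)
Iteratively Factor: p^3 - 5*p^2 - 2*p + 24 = (p - 3)*(p^2 - 2*p - 8) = (p - 4)*(p - 3)*(p + 2)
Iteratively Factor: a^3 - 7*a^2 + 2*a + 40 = (a - 4)*(a^2 - 3*a - 10) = (a - 4)*(a + 2)*(a - 5)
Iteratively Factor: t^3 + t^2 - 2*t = (t + 2)*(t^2 - t) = t*(t + 2)*(t - 1)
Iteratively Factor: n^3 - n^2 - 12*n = (n)*(n^2 - n - 12) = n*(n - 4)*(n + 3)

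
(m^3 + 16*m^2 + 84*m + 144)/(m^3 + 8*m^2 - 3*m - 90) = (m^2 + 10*m + 24)/(m^2 + 2*m - 15)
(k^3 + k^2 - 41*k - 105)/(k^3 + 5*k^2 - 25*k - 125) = (k^2 - 4*k - 21)/(k^2 - 25)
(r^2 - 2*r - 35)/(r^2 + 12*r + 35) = (r - 7)/(r + 7)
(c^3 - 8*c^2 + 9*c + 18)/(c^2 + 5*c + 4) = (c^2 - 9*c + 18)/(c + 4)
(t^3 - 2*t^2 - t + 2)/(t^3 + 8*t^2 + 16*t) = (t^3 - 2*t^2 - t + 2)/(t*(t^2 + 8*t + 16))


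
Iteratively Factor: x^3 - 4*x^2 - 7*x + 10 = (x - 1)*(x^2 - 3*x - 10) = (x - 5)*(x - 1)*(x + 2)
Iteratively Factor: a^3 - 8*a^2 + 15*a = (a - 3)*(a^2 - 5*a) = a*(a - 3)*(a - 5)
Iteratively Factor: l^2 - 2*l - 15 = (l - 5)*(l + 3)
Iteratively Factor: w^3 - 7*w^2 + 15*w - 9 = (w - 3)*(w^2 - 4*w + 3) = (w - 3)*(w - 1)*(w - 3)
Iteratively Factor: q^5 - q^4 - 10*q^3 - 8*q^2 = (q + 1)*(q^4 - 2*q^3 - 8*q^2) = q*(q + 1)*(q^3 - 2*q^2 - 8*q) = q*(q + 1)*(q + 2)*(q^2 - 4*q) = q*(q - 4)*(q + 1)*(q + 2)*(q)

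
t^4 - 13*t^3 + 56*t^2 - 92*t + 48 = (t - 6)*(t - 4)*(t - 2)*(t - 1)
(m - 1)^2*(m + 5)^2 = m^4 + 8*m^3 + 6*m^2 - 40*m + 25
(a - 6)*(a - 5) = a^2 - 11*a + 30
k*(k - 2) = k^2 - 2*k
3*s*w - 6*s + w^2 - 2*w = (3*s + w)*(w - 2)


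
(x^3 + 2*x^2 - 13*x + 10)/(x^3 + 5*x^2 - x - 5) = (x - 2)/(x + 1)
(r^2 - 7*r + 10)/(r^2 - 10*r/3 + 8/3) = 3*(r - 5)/(3*r - 4)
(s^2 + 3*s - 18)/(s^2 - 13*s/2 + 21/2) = 2*(s + 6)/(2*s - 7)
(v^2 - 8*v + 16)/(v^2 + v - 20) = (v - 4)/(v + 5)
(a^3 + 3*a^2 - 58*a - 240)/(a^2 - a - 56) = (a^2 + 11*a + 30)/(a + 7)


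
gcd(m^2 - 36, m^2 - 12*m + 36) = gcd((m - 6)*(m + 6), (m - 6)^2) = m - 6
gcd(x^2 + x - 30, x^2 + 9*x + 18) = x + 6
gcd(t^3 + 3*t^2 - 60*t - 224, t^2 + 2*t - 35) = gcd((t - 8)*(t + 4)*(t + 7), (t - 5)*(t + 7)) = t + 7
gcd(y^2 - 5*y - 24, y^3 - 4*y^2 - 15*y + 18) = y + 3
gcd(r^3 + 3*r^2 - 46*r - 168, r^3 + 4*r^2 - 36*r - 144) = r^2 + 10*r + 24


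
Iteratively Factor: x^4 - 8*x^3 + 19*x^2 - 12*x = (x - 4)*(x^3 - 4*x^2 + 3*x) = (x - 4)*(x - 1)*(x^2 - 3*x) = x*(x - 4)*(x - 1)*(x - 3)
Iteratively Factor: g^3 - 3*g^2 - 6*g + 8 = (g + 2)*(g^2 - 5*g + 4) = (g - 4)*(g + 2)*(g - 1)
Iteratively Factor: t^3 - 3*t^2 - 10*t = (t + 2)*(t^2 - 5*t) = (t - 5)*(t + 2)*(t)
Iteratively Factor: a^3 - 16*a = (a - 4)*(a^2 + 4*a) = a*(a - 4)*(a + 4)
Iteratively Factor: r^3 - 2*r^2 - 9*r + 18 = (r - 3)*(r^2 + r - 6) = (r - 3)*(r - 2)*(r + 3)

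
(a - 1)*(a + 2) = a^2 + a - 2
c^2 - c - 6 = (c - 3)*(c + 2)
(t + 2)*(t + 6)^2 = t^3 + 14*t^2 + 60*t + 72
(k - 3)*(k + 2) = k^2 - k - 6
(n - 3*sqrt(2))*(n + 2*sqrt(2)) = n^2 - sqrt(2)*n - 12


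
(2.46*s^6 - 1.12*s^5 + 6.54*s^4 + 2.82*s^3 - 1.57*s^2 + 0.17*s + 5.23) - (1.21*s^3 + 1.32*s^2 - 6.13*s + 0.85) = 2.46*s^6 - 1.12*s^5 + 6.54*s^4 + 1.61*s^3 - 2.89*s^2 + 6.3*s + 4.38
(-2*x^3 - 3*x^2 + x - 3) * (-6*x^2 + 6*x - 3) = 12*x^5 + 6*x^4 - 18*x^3 + 33*x^2 - 21*x + 9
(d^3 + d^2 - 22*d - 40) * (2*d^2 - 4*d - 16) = 2*d^5 - 2*d^4 - 64*d^3 - 8*d^2 + 512*d + 640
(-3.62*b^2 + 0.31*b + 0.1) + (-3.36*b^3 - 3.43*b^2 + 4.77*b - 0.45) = -3.36*b^3 - 7.05*b^2 + 5.08*b - 0.35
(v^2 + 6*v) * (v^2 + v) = v^4 + 7*v^3 + 6*v^2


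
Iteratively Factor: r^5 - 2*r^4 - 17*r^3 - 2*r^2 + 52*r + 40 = (r + 2)*(r^4 - 4*r^3 - 9*r^2 + 16*r + 20) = (r - 2)*(r + 2)*(r^3 - 2*r^2 - 13*r - 10) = (r - 2)*(r + 1)*(r + 2)*(r^2 - 3*r - 10) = (r - 5)*(r - 2)*(r + 1)*(r + 2)*(r + 2)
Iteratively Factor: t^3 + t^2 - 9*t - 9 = (t + 1)*(t^2 - 9) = (t - 3)*(t + 1)*(t + 3)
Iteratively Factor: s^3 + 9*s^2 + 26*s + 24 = (s + 3)*(s^2 + 6*s + 8) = (s + 3)*(s + 4)*(s + 2)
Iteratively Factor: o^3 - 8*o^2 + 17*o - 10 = (o - 1)*(o^2 - 7*o + 10) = (o - 2)*(o - 1)*(o - 5)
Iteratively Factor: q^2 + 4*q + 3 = (q + 3)*(q + 1)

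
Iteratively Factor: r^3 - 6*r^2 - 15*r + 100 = (r + 4)*(r^2 - 10*r + 25) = (r - 5)*(r + 4)*(r - 5)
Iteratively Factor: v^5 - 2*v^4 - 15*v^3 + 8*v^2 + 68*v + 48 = (v + 2)*(v^4 - 4*v^3 - 7*v^2 + 22*v + 24) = (v + 1)*(v + 2)*(v^3 - 5*v^2 - 2*v + 24) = (v + 1)*(v + 2)^2*(v^2 - 7*v + 12) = (v - 3)*(v + 1)*(v + 2)^2*(v - 4)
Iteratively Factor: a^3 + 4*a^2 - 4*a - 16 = (a + 4)*(a^2 - 4) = (a - 2)*(a + 4)*(a + 2)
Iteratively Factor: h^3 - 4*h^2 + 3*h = (h - 3)*(h^2 - h) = (h - 3)*(h - 1)*(h)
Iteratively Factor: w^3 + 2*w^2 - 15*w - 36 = (w + 3)*(w^2 - w - 12) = (w + 3)^2*(w - 4)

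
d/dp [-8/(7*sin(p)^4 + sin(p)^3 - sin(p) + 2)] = 8*(28*sin(p)^3 + 3*sin(p)^2 - 1)*cos(p)/(7*sin(p)^4 + sin(p)^3 - sin(p) + 2)^2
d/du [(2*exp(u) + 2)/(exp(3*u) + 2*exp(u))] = 2*(-2*exp(3*u) - 3*exp(2*u) - 2)*exp(-u)/(exp(4*u) + 4*exp(2*u) + 4)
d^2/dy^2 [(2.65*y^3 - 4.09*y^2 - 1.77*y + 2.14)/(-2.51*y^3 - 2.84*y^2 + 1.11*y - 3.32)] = (89.315338*y^6 + 22.608072*y^5 + 247.283694*y^4 - 613.591288*y^3 - 417.57402*y^2 - 127.914912*y + 138.290716)/(15.813251*y^9 + 53.676852*y^8 + 39.754635*y^7 + 38.180156*y^6 + 124.416993*y^5 + 35.331756*y^4 + 18.835233*y^3 + 106.182564*y^2 - 36.704592*y + 36.594368)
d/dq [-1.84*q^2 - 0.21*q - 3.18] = -3.68*q - 0.21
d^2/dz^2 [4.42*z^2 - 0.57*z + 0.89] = 8.84000000000000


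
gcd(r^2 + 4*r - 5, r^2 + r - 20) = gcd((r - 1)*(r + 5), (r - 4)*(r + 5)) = r + 5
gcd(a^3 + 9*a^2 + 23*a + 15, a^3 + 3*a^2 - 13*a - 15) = a^2 + 6*a + 5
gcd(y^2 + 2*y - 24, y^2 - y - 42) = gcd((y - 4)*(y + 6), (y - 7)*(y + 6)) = y + 6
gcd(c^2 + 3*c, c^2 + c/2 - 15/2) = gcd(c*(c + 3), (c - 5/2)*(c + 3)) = c + 3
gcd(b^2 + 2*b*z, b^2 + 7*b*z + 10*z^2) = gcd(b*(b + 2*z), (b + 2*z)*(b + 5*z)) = b + 2*z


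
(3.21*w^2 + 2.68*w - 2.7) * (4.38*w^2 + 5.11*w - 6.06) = 14.0598*w^4 + 28.1415*w^3 - 17.5838*w^2 - 30.0378*w + 16.362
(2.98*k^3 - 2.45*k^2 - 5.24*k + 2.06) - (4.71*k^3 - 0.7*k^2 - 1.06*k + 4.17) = -1.73*k^3 - 1.75*k^2 - 4.18*k - 2.11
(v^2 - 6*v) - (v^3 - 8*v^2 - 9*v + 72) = -v^3 + 9*v^2 + 3*v - 72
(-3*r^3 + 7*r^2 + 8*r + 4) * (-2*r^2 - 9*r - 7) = 6*r^5 + 13*r^4 - 58*r^3 - 129*r^2 - 92*r - 28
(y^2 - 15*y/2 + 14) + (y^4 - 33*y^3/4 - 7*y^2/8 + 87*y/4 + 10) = y^4 - 33*y^3/4 + y^2/8 + 57*y/4 + 24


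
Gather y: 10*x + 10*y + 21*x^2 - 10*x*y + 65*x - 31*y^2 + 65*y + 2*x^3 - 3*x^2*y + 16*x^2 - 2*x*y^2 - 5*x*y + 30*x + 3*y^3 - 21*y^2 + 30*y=2*x^3 + 37*x^2 + 105*x + 3*y^3 + y^2*(-2*x - 52) + y*(-3*x^2 - 15*x + 105)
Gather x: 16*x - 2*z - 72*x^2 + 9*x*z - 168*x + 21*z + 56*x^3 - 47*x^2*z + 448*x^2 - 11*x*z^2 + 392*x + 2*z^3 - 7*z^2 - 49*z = 56*x^3 + x^2*(376 - 47*z) + x*(-11*z^2 + 9*z + 240) + 2*z^3 - 7*z^2 - 30*z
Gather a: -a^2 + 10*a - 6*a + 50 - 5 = -a^2 + 4*a + 45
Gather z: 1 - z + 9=10 - z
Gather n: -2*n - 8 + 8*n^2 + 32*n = 8*n^2 + 30*n - 8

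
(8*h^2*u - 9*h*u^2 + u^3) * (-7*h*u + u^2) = -56*h^3*u^2 + 71*h^2*u^3 - 16*h*u^4 + u^5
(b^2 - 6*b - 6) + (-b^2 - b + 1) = -7*b - 5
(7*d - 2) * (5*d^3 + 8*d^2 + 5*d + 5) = 35*d^4 + 46*d^3 + 19*d^2 + 25*d - 10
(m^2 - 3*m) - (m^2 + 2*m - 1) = 1 - 5*m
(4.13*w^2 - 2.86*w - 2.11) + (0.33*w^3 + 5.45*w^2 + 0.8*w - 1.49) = 0.33*w^3 + 9.58*w^2 - 2.06*w - 3.6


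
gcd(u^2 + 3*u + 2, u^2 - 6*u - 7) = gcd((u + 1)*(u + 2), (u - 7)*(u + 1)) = u + 1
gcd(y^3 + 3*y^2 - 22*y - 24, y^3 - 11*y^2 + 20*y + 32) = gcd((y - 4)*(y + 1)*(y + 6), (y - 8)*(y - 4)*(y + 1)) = y^2 - 3*y - 4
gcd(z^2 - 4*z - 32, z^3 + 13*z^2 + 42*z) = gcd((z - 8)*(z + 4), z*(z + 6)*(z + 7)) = 1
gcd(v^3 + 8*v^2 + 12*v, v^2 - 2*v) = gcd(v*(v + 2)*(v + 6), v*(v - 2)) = v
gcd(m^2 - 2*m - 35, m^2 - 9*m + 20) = 1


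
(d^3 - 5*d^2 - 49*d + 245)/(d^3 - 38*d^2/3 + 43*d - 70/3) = 3*(d + 7)/(3*d - 2)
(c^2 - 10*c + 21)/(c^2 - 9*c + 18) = (c - 7)/(c - 6)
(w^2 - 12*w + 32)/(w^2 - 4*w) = (w - 8)/w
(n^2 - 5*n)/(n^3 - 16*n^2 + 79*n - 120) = n/(n^2 - 11*n + 24)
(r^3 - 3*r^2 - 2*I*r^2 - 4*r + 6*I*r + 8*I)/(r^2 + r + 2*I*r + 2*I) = (r^2 - 2*r*(2 + I) + 8*I)/(r + 2*I)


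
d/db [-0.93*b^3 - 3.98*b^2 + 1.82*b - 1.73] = -2.79*b^2 - 7.96*b + 1.82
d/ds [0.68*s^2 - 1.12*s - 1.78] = 1.36*s - 1.12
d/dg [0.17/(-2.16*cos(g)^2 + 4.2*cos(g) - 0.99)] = (0.714 - 0.7344*cos(g))*sin(g)/(2.16*cos(g)^2 - 4.2*cos(g) + 0.99)^2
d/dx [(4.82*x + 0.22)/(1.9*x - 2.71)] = (36.531342 - 25.61238*x)/(1.9*x - 2.71)^3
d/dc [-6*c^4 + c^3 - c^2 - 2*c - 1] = -24*c^3 + 3*c^2 - 2*c - 2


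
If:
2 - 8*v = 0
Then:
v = 1/4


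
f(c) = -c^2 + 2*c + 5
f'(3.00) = -4.00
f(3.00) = 2.00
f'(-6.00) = 14.00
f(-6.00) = -43.00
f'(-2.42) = 6.84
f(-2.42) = -5.70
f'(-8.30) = 18.60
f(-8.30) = -80.49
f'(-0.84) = 3.68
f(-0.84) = 2.61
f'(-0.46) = 2.92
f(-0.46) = 3.87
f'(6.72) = -11.44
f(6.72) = -26.72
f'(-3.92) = 9.84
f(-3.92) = -18.21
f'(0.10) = 1.80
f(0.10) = 5.19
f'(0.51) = 0.98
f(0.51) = 5.76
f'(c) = 2 - 2*c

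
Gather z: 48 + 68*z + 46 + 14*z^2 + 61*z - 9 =14*z^2 + 129*z + 85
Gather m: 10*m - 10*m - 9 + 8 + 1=0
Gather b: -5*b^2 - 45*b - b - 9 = -5*b^2 - 46*b - 9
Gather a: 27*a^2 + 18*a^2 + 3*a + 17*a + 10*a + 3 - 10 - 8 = 45*a^2 + 30*a - 15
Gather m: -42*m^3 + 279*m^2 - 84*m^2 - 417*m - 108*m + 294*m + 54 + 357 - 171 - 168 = -42*m^3 + 195*m^2 - 231*m + 72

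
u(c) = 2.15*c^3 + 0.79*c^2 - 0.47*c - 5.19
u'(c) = 6.45*c^2 + 1.58*c - 0.47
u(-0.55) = -5.05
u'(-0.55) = 0.61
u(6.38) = 582.31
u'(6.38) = 272.15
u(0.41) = -5.10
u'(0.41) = 1.26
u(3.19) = 71.14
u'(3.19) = 70.21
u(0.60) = -4.72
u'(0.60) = 2.80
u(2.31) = 24.44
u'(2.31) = 37.60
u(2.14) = 18.49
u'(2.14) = 32.45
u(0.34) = -5.17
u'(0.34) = 0.81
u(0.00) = -5.19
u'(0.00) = -0.47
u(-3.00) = -54.72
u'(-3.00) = 52.84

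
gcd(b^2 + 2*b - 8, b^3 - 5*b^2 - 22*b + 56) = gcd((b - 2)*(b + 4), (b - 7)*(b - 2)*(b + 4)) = b^2 + 2*b - 8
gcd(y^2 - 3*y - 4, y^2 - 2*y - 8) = y - 4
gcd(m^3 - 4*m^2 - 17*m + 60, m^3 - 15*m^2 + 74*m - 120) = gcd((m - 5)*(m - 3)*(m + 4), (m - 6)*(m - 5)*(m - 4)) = m - 5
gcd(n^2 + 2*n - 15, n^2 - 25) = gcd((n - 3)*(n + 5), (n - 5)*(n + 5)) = n + 5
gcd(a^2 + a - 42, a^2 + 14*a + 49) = a + 7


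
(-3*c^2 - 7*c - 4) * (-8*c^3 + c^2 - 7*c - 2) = 24*c^5 + 53*c^4 + 46*c^3 + 51*c^2 + 42*c + 8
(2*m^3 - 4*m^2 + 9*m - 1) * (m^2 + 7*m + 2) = 2*m^5 + 10*m^4 - 15*m^3 + 54*m^2 + 11*m - 2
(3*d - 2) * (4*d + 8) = 12*d^2 + 16*d - 16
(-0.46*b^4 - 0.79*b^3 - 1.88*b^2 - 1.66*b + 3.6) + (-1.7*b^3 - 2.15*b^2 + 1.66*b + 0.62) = -0.46*b^4 - 2.49*b^3 - 4.03*b^2 + 4.22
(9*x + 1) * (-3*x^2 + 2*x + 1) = -27*x^3 + 15*x^2 + 11*x + 1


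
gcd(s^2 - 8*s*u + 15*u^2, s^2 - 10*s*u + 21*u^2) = s - 3*u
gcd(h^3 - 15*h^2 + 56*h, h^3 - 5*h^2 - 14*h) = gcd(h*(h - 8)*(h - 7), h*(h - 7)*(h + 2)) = h^2 - 7*h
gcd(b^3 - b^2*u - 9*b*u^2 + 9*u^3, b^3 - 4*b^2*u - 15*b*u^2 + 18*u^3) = -b^2 - 2*b*u + 3*u^2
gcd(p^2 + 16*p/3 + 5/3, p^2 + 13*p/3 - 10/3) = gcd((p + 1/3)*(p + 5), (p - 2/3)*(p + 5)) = p + 5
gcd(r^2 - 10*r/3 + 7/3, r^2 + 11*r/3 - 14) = r - 7/3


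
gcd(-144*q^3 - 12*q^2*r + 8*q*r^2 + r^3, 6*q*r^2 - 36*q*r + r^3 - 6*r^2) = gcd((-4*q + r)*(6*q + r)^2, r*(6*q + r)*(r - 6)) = 6*q + r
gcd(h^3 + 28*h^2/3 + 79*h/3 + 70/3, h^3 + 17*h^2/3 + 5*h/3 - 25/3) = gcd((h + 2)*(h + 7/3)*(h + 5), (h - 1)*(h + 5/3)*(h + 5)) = h + 5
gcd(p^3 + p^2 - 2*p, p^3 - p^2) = p^2 - p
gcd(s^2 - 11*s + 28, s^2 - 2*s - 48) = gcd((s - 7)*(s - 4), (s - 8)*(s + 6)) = 1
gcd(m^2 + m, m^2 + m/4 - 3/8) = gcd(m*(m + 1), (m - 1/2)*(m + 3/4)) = 1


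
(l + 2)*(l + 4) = l^2 + 6*l + 8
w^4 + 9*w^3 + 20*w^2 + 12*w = w*(w + 1)*(w + 2)*(w + 6)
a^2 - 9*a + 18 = (a - 6)*(a - 3)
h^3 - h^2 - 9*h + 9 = (h - 3)*(h - 1)*(h + 3)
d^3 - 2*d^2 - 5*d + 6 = (d - 3)*(d - 1)*(d + 2)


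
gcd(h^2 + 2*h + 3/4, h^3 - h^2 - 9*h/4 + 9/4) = h + 3/2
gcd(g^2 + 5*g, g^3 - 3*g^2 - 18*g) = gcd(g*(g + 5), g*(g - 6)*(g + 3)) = g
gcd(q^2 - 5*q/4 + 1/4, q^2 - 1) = q - 1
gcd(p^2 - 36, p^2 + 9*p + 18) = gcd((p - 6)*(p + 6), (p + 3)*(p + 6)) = p + 6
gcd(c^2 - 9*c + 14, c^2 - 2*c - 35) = c - 7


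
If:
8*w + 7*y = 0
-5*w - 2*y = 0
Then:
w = 0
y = 0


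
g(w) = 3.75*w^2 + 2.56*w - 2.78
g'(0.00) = 2.56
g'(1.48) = 13.66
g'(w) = 7.5*w + 2.56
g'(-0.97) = -4.72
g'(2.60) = 22.06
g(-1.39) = 0.91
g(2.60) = 29.23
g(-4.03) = 47.81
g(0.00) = -2.78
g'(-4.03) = -27.66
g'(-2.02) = -12.59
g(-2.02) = 7.35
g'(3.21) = 26.64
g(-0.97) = -1.73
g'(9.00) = 70.06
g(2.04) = 18.05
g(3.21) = 44.08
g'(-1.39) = -7.86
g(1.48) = 9.22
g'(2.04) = 17.86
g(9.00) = 324.01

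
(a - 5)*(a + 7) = a^2 + 2*a - 35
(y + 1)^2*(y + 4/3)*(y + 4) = y^4 + 22*y^3/3 + 17*y^2 + 16*y + 16/3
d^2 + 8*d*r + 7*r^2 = (d + r)*(d + 7*r)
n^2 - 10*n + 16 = (n - 8)*(n - 2)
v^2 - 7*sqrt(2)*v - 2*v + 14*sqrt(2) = (v - 2)*(v - 7*sqrt(2))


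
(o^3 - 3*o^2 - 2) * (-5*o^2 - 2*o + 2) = -5*o^5 + 13*o^4 + 8*o^3 + 4*o^2 + 4*o - 4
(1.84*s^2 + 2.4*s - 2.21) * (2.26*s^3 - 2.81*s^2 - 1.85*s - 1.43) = 4.1584*s^5 + 0.2536*s^4 - 15.1426*s^3 - 0.861100000000001*s^2 + 0.6565*s + 3.1603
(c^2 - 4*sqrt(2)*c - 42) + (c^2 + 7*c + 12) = 2*c^2 - 4*sqrt(2)*c + 7*c - 30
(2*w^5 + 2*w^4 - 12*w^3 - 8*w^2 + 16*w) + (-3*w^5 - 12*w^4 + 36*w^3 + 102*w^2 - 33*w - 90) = -w^5 - 10*w^4 + 24*w^3 + 94*w^2 - 17*w - 90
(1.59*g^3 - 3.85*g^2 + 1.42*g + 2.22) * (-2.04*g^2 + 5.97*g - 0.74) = -3.2436*g^5 + 17.3463*g^4 - 27.0579*g^3 + 6.7976*g^2 + 12.2026*g - 1.6428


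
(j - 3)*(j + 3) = j^2 - 9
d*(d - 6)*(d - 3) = d^3 - 9*d^2 + 18*d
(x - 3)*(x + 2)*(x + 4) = x^3 + 3*x^2 - 10*x - 24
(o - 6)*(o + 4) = o^2 - 2*o - 24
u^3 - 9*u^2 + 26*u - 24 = (u - 4)*(u - 3)*(u - 2)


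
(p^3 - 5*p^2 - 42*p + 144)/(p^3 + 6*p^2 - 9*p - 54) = (p - 8)/(p + 3)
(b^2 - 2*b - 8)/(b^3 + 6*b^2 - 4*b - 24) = (b - 4)/(b^2 + 4*b - 12)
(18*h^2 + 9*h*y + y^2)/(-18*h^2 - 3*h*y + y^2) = (6*h + y)/(-6*h + y)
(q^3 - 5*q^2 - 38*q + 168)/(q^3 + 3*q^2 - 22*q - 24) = (q - 7)/(q + 1)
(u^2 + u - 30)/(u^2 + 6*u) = (u - 5)/u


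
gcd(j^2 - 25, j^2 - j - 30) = j + 5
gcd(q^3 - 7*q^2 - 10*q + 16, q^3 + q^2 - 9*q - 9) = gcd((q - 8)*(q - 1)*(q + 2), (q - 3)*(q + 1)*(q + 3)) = 1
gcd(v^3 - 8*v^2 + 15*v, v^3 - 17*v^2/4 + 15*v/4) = v^2 - 3*v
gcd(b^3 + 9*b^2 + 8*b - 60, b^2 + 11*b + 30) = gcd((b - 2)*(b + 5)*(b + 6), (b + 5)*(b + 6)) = b^2 + 11*b + 30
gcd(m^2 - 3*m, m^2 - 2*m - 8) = 1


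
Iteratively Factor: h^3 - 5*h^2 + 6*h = (h - 3)*(h^2 - 2*h) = (h - 3)*(h - 2)*(h)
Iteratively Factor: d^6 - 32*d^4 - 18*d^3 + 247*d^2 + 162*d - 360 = (d + 4)*(d^5 - 4*d^4 - 16*d^3 + 46*d^2 + 63*d - 90) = (d - 3)*(d + 4)*(d^4 - d^3 - 19*d^2 - 11*d + 30) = (d - 5)*(d - 3)*(d + 4)*(d^3 + 4*d^2 + d - 6) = (d - 5)*(d - 3)*(d + 3)*(d + 4)*(d^2 + d - 2) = (d - 5)*(d - 3)*(d + 2)*(d + 3)*(d + 4)*(d - 1)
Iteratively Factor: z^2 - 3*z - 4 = (z - 4)*(z + 1)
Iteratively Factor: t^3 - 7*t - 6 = (t - 3)*(t^2 + 3*t + 2) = (t - 3)*(t + 2)*(t + 1)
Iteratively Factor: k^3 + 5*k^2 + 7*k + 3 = (k + 1)*(k^2 + 4*k + 3) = (k + 1)*(k + 3)*(k + 1)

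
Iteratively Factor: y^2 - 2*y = (y)*(y - 2)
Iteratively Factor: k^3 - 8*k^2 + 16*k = (k)*(k^2 - 8*k + 16) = k*(k - 4)*(k - 4)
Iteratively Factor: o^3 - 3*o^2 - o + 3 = (o - 3)*(o^2 - 1) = (o - 3)*(o + 1)*(o - 1)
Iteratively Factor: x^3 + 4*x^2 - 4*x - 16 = (x - 2)*(x^2 + 6*x + 8) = (x - 2)*(x + 2)*(x + 4)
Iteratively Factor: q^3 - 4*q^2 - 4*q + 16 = (q + 2)*(q^2 - 6*q + 8) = (q - 2)*(q + 2)*(q - 4)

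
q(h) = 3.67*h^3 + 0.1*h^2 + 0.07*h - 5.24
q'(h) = 11.01*h^2 + 0.2*h + 0.07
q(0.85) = -2.85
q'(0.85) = 8.19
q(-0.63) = -6.16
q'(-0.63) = 4.31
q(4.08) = 245.97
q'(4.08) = 184.16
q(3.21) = 117.40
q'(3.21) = 114.16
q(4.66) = 368.64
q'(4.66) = 240.09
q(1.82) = 17.34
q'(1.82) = 36.90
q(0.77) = -3.45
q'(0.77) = 6.75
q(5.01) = 459.13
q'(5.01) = 277.42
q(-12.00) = -6333.44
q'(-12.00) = 1583.11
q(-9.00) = -2673.20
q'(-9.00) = 890.08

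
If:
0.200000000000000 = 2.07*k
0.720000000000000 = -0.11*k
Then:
No Solution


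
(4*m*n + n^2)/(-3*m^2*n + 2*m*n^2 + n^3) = (4*m + n)/(-3*m^2 + 2*m*n + n^2)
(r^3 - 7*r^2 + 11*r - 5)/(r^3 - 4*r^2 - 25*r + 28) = (r^2 - 6*r + 5)/(r^2 - 3*r - 28)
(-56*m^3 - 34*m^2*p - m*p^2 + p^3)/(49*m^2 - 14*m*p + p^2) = (8*m^2 + 6*m*p + p^2)/(-7*m + p)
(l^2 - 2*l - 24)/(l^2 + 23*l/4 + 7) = 4*(l - 6)/(4*l + 7)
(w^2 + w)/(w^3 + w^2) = 1/w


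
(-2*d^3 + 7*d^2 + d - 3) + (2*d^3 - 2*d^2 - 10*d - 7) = 5*d^2 - 9*d - 10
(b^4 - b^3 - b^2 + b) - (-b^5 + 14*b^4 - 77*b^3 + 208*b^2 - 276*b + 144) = b^5 - 13*b^4 + 76*b^3 - 209*b^2 + 277*b - 144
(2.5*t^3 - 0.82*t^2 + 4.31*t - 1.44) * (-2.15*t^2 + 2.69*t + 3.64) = -5.375*t^5 + 8.488*t^4 - 2.3723*t^3 + 11.7051*t^2 + 11.8148*t - 5.2416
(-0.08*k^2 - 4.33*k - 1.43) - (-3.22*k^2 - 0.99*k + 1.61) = 3.14*k^2 - 3.34*k - 3.04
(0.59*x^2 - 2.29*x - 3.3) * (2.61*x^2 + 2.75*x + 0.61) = 1.5399*x^4 - 4.3544*x^3 - 14.5506*x^2 - 10.4719*x - 2.013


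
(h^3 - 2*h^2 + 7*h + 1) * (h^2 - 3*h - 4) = h^5 - 5*h^4 + 9*h^3 - 12*h^2 - 31*h - 4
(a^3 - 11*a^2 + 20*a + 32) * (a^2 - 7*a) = a^5 - 18*a^4 + 97*a^3 - 108*a^2 - 224*a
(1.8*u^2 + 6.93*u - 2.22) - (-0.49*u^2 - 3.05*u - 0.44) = 2.29*u^2 + 9.98*u - 1.78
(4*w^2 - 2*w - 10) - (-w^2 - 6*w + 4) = 5*w^2 + 4*w - 14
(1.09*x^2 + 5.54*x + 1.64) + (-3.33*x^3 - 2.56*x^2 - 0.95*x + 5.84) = -3.33*x^3 - 1.47*x^2 + 4.59*x + 7.48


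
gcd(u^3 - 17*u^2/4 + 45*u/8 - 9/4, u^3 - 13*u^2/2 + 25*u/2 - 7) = u - 2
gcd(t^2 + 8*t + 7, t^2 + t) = t + 1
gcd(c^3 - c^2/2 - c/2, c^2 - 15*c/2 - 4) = c + 1/2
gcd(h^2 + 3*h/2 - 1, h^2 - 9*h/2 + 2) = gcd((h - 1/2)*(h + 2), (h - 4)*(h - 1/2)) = h - 1/2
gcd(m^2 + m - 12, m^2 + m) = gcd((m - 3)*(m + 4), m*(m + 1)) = 1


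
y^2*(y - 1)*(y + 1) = y^4 - y^2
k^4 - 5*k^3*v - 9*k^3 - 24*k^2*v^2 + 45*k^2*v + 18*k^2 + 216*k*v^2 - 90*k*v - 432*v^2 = (k - 6)*(k - 3)*(k - 8*v)*(k + 3*v)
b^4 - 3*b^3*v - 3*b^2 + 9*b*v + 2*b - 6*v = (b - 1)^2*(b + 2)*(b - 3*v)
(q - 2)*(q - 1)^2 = q^3 - 4*q^2 + 5*q - 2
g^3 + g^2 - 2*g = g*(g - 1)*(g + 2)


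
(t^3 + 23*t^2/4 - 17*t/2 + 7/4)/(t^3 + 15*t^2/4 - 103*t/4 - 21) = (4*t^2 - 5*t + 1)/(4*t^2 - 13*t - 12)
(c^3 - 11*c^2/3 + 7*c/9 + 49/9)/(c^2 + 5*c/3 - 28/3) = (3*c^2 - 4*c - 7)/(3*(c + 4))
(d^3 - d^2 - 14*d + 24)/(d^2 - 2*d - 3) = (d^2 + 2*d - 8)/(d + 1)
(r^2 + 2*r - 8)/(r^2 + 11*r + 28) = (r - 2)/(r + 7)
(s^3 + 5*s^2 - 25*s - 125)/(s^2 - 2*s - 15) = (s^2 + 10*s + 25)/(s + 3)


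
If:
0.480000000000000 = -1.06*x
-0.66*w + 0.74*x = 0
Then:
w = -0.51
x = -0.45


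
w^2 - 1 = (w - 1)*(w + 1)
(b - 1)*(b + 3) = b^2 + 2*b - 3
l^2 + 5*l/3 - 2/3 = (l - 1/3)*(l + 2)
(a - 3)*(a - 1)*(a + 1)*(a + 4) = a^4 + a^3 - 13*a^2 - a + 12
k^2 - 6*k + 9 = (k - 3)^2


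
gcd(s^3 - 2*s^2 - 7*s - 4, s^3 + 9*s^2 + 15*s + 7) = s^2 + 2*s + 1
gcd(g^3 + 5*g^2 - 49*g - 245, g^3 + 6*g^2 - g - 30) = g + 5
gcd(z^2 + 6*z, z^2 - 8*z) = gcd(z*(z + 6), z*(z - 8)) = z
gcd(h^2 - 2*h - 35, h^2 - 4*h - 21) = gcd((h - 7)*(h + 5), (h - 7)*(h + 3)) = h - 7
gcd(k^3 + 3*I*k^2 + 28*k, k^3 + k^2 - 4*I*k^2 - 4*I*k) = k^2 - 4*I*k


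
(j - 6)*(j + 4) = j^2 - 2*j - 24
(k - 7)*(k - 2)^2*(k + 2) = k^4 - 9*k^3 + 10*k^2 + 36*k - 56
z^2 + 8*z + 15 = (z + 3)*(z + 5)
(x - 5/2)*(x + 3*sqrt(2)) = x^2 - 5*x/2 + 3*sqrt(2)*x - 15*sqrt(2)/2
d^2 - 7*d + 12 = (d - 4)*(d - 3)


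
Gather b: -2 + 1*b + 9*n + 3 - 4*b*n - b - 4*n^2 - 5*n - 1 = -4*b*n - 4*n^2 + 4*n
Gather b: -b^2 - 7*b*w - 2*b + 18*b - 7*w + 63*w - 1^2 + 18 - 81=-b^2 + b*(16 - 7*w) + 56*w - 64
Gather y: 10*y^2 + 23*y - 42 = 10*y^2 + 23*y - 42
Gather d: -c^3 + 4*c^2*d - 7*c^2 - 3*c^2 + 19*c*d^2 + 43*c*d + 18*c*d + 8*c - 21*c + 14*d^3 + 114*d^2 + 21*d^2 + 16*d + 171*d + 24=-c^3 - 10*c^2 - 13*c + 14*d^3 + d^2*(19*c + 135) + d*(4*c^2 + 61*c + 187) + 24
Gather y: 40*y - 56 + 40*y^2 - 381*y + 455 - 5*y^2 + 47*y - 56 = 35*y^2 - 294*y + 343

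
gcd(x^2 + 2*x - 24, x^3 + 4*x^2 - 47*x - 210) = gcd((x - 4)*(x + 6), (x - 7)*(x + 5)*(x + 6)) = x + 6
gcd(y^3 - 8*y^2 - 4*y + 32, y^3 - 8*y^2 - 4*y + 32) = y^3 - 8*y^2 - 4*y + 32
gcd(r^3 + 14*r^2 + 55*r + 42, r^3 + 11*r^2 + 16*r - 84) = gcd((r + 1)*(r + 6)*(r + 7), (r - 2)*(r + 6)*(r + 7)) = r^2 + 13*r + 42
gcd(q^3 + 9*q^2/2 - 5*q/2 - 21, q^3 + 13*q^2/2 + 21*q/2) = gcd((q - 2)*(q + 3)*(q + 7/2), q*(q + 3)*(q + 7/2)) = q^2 + 13*q/2 + 21/2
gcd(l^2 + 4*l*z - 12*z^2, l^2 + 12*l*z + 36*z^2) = l + 6*z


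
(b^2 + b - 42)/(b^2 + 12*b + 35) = (b - 6)/(b + 5)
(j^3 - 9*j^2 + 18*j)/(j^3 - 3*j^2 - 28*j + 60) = j*(j - 3)/(j^2 + 3*j - 10)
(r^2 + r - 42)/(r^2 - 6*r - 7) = (-r^2 - r + 42)/(-r^2 + 6*r + 7)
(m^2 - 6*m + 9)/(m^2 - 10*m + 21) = (m - 3)/(m - 7)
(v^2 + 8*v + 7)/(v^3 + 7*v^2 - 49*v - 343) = (v + 1)/(v^2 - 49)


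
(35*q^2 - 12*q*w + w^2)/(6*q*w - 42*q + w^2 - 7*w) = (35*q^2 - 12*q*w + w^2)/(6*q*w - 42*q + w^2 - 7*w)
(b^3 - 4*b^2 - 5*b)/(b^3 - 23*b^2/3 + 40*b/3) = 3*(b + 1)/(3*b - 8)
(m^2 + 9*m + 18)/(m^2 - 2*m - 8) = (m^2 + 9*m + 18)/(m^2 - 2*m - 8)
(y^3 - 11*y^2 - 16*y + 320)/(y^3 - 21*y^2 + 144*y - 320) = (y + 5)/(y - 5)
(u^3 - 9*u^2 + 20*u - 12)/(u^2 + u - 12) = (u^3 - 9*u^2 + 20*u - 12)/(u^2 + u - 12)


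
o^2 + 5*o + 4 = (o + 1)*(o + 4)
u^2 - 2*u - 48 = (u - 8)*(u + 6)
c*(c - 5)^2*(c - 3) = c^4 - 13*c^3 + 55*c^2 - 75*c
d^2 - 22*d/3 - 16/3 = (d - 8)*(d + 2/3)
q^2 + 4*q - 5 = (q - 1)*(q + 5)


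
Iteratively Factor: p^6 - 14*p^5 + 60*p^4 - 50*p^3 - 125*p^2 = (p - 5)*(p^5 - 9*p^4 + 15*p^3 + 25*p^2) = p*(p - 5)*(p^4 - 9*p^3 + 15*p^2 + 25*p) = p^2*(p - 5)*(p^3 - 9*p^2 + 15*p + 25) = p^2*(p - 5)^2*(p^2 - 4*p - 5) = p^2*(p - 5)^2*(p + 1)*(p - 5)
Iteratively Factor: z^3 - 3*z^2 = (z - 3)*(z^2) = z*(z - 3)*(z)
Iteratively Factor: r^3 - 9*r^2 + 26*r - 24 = (r - 2)*(r^2 - 7*r + 12) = (r - 3)*(r - 2)*(r - 4)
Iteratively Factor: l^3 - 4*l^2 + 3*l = (l)*(l^2 - 4*l + 3) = l*(l - 3)*(l - 1)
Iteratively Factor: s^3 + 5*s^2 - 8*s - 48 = (s - 3)*(s^2 + 8*s + 16) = (s - 3)*(s + 4)*(s + 4)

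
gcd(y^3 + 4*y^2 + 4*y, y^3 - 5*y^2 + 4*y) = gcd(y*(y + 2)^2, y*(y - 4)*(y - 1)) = y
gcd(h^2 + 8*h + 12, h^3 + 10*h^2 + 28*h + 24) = h^2 + 8*h + 12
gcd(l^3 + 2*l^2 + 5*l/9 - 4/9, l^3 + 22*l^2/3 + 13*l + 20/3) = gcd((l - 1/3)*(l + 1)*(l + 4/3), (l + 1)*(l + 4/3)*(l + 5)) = l^2 + 7*l/3 + 4/3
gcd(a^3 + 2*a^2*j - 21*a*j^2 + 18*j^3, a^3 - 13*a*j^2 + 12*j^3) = a^2 - 4*a*j + 3*j^2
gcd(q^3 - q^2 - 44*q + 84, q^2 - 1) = 1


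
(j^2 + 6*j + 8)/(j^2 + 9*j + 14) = (j + 4)/(j + 7)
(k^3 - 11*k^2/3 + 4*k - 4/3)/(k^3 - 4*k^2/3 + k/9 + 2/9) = 3*(k - 2)/(3*k + 1)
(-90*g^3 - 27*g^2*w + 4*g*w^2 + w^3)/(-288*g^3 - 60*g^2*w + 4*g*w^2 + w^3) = (-15*g^2 - 2*g*w + w^2)/(-48*g^2 - 2*g*w + w^2)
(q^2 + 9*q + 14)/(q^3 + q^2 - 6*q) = (q^2 + 9*q + 14)/(q*(q^2 + q - 6))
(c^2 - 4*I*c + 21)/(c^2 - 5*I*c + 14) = (c + 3*I)/(c + 2*I)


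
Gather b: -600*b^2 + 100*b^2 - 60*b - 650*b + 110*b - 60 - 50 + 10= -500*b^2 - 600*b - 100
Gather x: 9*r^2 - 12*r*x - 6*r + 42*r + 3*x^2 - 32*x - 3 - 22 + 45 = 9*r^2 + 36*r + 3*x^2 + x*(-12*r - 32) + 20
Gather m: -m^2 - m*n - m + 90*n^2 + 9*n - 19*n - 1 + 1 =-m^2 + m*(-n - 1) + 90*n^2 - 10*n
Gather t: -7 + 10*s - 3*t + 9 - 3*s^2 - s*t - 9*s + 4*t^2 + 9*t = -3*s^2 + s + 4*t^2 + t*(6 - s) + 2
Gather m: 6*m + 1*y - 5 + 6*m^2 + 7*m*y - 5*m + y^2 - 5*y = 6*m^2 + m*(7*y + 1) + y^2 - 4*y - 5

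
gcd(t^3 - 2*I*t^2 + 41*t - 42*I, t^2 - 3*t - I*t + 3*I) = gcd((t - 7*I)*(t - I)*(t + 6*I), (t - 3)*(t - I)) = t - I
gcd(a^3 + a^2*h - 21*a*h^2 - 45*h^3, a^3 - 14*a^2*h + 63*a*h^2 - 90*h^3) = a - 5*h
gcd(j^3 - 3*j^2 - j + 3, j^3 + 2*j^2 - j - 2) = j^2 - 1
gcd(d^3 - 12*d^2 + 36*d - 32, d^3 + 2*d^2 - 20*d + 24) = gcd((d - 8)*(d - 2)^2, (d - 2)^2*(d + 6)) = d^2 - 4*d + 4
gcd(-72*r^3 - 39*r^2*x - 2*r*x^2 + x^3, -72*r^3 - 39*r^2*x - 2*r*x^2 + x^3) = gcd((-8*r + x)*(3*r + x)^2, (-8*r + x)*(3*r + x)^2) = -72*r^3 - 39*r^2*x - 2*r*x^2 + x^3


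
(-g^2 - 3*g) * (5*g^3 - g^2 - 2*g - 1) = -5*g^5 - 14*g^4 + 5*g^3 + 7*g^2 + 3*g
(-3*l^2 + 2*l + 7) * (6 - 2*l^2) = 6*l^4 - 4*l^3 - 32*l^2 + 12*l + 42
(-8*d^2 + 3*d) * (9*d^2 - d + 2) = -72*d^4 + 35*d^3 - 19*d^2 + 6*d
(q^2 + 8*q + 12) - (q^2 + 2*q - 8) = 6*q + 20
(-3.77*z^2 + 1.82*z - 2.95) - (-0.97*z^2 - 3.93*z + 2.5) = -2.8*z^2 + 5.75*z - 5.45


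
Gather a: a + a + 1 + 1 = 2*a + 2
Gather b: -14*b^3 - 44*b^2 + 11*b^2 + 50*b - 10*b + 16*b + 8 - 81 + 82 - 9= -14*b^3 - 33*b^2 + 56*b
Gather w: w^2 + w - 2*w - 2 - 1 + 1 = w^2 - w - 2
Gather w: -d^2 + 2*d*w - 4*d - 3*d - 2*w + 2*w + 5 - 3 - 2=-d^2 + 2*d*w - 7*d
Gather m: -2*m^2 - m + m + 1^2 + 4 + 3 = 8 - 2*m^2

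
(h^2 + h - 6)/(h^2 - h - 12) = (h - 2)/(h - 4)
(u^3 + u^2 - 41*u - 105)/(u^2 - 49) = (u^2 + 8*u + 15)/(u + 7)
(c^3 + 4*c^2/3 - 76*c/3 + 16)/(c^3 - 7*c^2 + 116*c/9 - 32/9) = 3*(3*c^2 + 16*c - 12)/(9*c^2 - 27*c + 8)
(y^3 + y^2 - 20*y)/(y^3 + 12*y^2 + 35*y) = (y - 4)/(y + 7)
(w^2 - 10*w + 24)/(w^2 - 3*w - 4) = (w - 6)/(w + 1)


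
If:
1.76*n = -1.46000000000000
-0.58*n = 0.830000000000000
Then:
No Solution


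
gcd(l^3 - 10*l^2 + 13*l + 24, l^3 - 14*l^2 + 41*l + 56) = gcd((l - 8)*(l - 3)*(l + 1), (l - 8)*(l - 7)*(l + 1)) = l^2 - 7*l - 8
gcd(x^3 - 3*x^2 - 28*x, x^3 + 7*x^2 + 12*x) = x^2 + 4*x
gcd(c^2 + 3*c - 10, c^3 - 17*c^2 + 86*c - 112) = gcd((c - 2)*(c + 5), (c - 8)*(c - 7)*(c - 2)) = c - 2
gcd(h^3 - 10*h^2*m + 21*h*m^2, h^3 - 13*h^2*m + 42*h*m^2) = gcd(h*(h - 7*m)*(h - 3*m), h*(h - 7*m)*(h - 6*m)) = h^2 - 7*h*m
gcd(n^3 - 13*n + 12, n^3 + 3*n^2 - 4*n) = n^2 + 3*n - 4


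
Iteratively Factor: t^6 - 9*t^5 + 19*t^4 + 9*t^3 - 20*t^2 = (t - 1)*(t^5 - 8*t^4 + 11*t^3 + 20*t^2) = t*(t - 1)*(t^4 - 8*t^3 + 11*t^2 + 20*t) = t^2*(t - 1)*(t^3 - 8*t^2 + 11*t + 20) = t^2*(t - 5)*(t - 1)*(t^2 - 3*t - 4) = t^2*(t - 5)*(t - 1)*(t + 1)*(t - 4)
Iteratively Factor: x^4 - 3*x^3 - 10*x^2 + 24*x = (x + 3)*(x^3 - 6*x^2 + 8*x) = (x - 4)*(x + 3)*(x^2 - 2*x) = x*(x - 4)*(x + 3)*(x - 2)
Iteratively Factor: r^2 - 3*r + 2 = (r - 1)*(r - 2)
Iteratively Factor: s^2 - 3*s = (s - 3)*(s)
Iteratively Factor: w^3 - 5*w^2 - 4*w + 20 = (w - 2)*(w^2 - 3*w - 10) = (w - 5)*(w - 2)*(w + 2)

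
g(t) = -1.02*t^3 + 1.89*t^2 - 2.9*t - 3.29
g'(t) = -3.06*t^2 + 3.78*t - 2.9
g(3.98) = -49.20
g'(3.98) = -36.33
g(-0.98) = 2.33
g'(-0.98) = -9.54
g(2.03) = -9.92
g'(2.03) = -7.84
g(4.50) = -71.02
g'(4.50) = -47.86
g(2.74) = -18.03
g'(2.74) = -15.52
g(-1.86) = 15.21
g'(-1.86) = -20.52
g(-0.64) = -0.39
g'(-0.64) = -6.57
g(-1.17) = 4.32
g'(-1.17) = -11.51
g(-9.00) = 919.48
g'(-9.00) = -284.78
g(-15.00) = 3907.96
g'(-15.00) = -748.10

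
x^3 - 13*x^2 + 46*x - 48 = (x - 8)*(x - 3)*(x - 2)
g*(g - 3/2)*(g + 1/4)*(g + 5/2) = g^4 + 5*g^3/4 - 7*g^2/2 - 15*g/16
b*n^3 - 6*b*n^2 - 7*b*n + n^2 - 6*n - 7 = (n - 7)*(n + 1)*(b*n + 1)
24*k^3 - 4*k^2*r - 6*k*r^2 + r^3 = (-6*k + r)*(-2*k + r)*(2*k + r)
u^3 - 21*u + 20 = (u - 4)*(u - 1)*(u + 5)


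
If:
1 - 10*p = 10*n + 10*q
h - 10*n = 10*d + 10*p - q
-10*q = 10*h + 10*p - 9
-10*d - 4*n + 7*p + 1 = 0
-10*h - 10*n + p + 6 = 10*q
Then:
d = 2927/12300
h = 1417/2460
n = -551/2460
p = 17/246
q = 209/820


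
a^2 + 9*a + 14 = (a + 2)*(a + 7)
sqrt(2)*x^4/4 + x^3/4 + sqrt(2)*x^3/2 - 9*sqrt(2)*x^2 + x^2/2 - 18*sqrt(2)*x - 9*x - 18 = (x/2 + 1)*(x - 6)*(x + 6)*(sqrt(2)*x/2 + 1/2)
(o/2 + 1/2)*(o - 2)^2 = o^3/2 - 3*o^2/2 + 2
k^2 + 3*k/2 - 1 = (k - 1/2)*(k + 2)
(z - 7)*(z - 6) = z^2 - 13*z + 42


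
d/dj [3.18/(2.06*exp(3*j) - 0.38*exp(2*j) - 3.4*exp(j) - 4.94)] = (-19.6524*exp(2*j) + 2.4168*exp(j) + 10.812)*exp(j)/(-2.06*exp(3*j) + 0.38*exp(2*j) + 3.4*exp(j) + 4.94)^2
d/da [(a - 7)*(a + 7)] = 2*a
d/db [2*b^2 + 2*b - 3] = 4*b + 2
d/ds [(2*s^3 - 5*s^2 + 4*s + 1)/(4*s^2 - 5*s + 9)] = (8*s^4 - 20*s^3 + 63*s^2 - 98*s + 41)/(16*s^4 - 40*s^3 + 97*s^2 - 90*s + 81)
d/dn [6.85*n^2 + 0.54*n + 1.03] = 13.7*n + 0.54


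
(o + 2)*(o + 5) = o^2 + 7*o + 10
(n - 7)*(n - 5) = n^2 - 12*n + 35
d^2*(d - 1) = d^3 - d^2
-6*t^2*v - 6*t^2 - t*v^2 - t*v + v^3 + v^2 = (-3*t + v)*(2*t + v)*(v + 1)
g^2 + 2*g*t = g*(g + 2*t)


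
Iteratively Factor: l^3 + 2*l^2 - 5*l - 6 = (l - 2)*(l^2 + 4*l + 3) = (l - 2)*(l + 3)*(l + 1)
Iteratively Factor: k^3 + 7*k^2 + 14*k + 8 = (k + 4)*(k^2 + 3*k + 2) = (k + 1)*(k + 4)*(k + 2)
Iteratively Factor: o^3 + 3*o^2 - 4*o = (o - 1)*(o^2 + 4*o) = (o - 1)*(o + 4)*(o)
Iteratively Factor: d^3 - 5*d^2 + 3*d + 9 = (d - 3)*(d^2 - 2*d - 3) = (d - 3)^2*(d + 1)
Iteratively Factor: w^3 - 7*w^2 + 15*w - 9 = (w - 3)*(w^2 - 4*w + 3) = (w - 3)*(w - 1)*(w - 3)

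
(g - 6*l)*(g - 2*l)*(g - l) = g^3 - 9*g^2*l + 20*g*l^2 - 12*l^3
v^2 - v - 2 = (v - 2)*(v + 1)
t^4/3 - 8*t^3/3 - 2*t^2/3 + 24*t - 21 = (t/3 + 1)*(t - 7)*(t - 3)*(t - 1)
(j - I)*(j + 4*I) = j^2 + 3*I*j + 4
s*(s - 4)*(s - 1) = s^3 - 5*s^2 + 4*s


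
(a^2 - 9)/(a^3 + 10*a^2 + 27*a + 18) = (a - 3)/(a^2 + 7*a + 6)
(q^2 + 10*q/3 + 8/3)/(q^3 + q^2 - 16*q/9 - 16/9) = 3*(q + 2)/(3*q^2 - q - 4)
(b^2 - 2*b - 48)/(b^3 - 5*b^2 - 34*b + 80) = (b + 6)/(b^2 + 3*b - 10)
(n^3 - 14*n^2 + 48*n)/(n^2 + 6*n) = (n^2 - 14*n + 48)/(n + 6)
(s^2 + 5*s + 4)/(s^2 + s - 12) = (s + 1)/(s - 3)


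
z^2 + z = z*(z + 1)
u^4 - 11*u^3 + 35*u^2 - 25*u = u*(u - 5)^2*(u - 1)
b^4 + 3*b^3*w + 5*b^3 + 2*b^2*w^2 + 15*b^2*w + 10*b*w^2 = b*(b + 5)*(b + w)*(b + 2*w)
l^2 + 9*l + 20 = (l + 4)*(l + 5)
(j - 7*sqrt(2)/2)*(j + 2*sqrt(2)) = j^2 - 3*sqrt(2)*j/2 - 14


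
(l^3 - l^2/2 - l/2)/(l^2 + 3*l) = (2*l^2 - l - 1)/(2*(l + 3))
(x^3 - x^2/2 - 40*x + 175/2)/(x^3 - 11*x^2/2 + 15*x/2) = (x^2 + 2*x - 35)/(x*(x - 3))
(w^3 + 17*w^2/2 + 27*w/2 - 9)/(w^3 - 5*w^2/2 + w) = (w^2 + 9*w + 18)/(w*(w - 2))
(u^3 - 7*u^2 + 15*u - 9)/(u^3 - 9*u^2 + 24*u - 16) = (u^2 - 6*u + 9)/(u^2 - 8*u + 16)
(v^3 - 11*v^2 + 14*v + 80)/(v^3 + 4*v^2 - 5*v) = (v^3 - 11*v^2 + 14*v + 80)/(v*(v^2 + 4*v - 5))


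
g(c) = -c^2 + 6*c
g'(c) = 6 - 2*c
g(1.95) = 7.90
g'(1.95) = 2.10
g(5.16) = 4.33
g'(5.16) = -4.32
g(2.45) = 8.70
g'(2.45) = 1.10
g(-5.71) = -66.86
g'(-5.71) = 17.42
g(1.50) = 6.75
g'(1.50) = 3.00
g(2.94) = 9.00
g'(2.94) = 0.12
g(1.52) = 6.81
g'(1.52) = 2.96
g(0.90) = 4.59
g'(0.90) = 4.20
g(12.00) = -72.00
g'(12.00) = -18.00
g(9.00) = -27.00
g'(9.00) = -12.00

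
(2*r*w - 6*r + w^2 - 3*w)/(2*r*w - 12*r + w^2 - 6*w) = (w - 3)/(w - 6)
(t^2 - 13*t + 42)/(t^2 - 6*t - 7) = (t - 6)/(t + 1)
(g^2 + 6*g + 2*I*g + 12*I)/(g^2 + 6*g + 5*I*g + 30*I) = (g + 2*I)/(g + 5*I)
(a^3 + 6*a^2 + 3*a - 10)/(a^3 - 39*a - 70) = (a - 1)/(a - 7)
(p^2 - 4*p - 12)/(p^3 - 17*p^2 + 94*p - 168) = (p + 2)/(p^2 - 11*p + 28)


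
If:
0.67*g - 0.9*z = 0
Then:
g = 1.34328358208955*z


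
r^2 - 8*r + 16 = (r - 4)^2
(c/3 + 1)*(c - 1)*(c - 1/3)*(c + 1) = c^4/3 + 8*c^3/9 - 2*c^2/3 - 8*c/9 + 1/3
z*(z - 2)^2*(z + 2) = z^4 - 2*z^3 - 4*z^2 + 8*z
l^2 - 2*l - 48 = (l - 8)*(l + 6)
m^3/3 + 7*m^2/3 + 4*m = m*(m/3 + 1)*(m + 4)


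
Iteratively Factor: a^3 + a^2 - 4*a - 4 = (a + 1)*(a^2 - 4) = (a + 1)*(a + 2)*(a - 2)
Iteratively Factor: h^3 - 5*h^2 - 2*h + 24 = (h + 2)*(h^2 - 7*h + 12) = (h - 3)*(h + 2)*(h - 4)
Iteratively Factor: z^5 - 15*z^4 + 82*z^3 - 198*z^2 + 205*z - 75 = (z - 5)*(z^4 - 10*z^3 + 32*z^2 - 38*z + 15) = (z - 5)^2*(z^3 - 5*z^2 + 7*z - 3) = (z - 5)^2*(z - 1)*(z^2 - 4*z + 3) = (z - 5)^2*(z - 3)*(z - 1)*(z - 1)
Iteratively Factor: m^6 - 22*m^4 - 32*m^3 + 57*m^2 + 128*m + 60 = (m - 5)*(m^5 + 5*m^4 + 3*m^3 - 17*m^2 - 28*m - 12) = (m - 5)*(m + 3)*(m^4 + 2*m^3 - 3*m^2 - 8*m - 4) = (m - 5)*(m + 1)*(m + 3)*(m^3 + m^2 - 4*m - 4) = (m - 5)*(m + 1)*(m + 2)*(m + 3)*(m^2 - m - 2) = (m - 5)*(m + 1)^2*(m + 2)*(m + 3)*(m - 2)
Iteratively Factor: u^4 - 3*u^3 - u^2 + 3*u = (u)*(u^3 - 3*u^2 - u + 3) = u*(u + 1)*(u^2 - 4*u + 3) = u*(u - 1)*(u + 1)*(u - 3)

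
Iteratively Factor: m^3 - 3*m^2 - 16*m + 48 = (m + 4)*(m^2 - 7*m + 12) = (m - 4)*(m + 4)*(m - 3)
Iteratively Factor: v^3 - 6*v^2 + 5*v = (v)*(v^2 - 6*v + 5) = v*(v - 5)*(v - 1)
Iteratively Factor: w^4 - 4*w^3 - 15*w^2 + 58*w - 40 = (w - 2)*(w^3 - 2*w^2 - 19*w + 20) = (w - 5)*(w - 2)*(w^2 + 3*w - 4) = (w - 5)*(w - 2)*(w + 4)*(w - 1)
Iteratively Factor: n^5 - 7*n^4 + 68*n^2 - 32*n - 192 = (n - 4)*(n^4 - 3*n^3 - 12*n^2 + 20*n + 48) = (n - 4)^2*(n^3 + n^2 - 8*n - 12) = (n - 4)^2*(n + 2)*(n^2 - n - 6) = (n - 4)^2*(n - 3)*(n + 2)*(n + 2)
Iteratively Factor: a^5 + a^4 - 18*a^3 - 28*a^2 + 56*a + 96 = (a + 3)*(a^4 - 2*a^3 - 12*a^2 + 8*a + 32) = (a - 2)*(a + 3)*(a^3 - 12*a - 16) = (a - 2)*(a + 2)*(a + 3)*(a^2 - 2*a - 8) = (a - 4)*(a - 2)*(a + 2)*(a + 3)*(a + 2)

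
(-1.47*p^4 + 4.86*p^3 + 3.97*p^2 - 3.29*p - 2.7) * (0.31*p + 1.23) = -0.4557*p^5 - 0.3015*p^4 + 7.2085*p^3 + 3.8632*p^2 - 4.8837*p - 3.321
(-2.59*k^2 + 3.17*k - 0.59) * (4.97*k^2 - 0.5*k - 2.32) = -12.8723*k^4 + 17.0499*k^3 + 1.4915*k^2 - 7.0594*k + 1.3688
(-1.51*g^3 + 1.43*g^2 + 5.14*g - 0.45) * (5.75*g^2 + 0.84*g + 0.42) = -8.6825*g^5 + 6.9541*g^4 + 30.122*g^3 + 2.3307*g^2 + 1.7808*g - 0.189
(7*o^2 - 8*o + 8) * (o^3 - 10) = 7*o^5 - 8*o^4 + 8*o^3 - 70*o^2 + 80*o - 80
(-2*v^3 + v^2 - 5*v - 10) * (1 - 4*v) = 8*v^4 - 6*v^3 + 21*v^2 + 35*v - 10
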